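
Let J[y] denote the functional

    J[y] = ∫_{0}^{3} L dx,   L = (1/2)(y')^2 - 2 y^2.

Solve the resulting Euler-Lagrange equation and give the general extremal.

The Lagrangian is L = (1/2)(y')^2 - 2 y^2.
∂L/∂y = -4y.
∂L/∂y' = y'.
The Euler-Lagrange equation d/dx(∂L/∂y') − ∂L/∂y = 0 becomes:
    y'' + 4 y = 0
General solution: y(x) = A sin(2x) + B cos(2x), where A and B are arbitrary constants fixed by the endpoint conditions.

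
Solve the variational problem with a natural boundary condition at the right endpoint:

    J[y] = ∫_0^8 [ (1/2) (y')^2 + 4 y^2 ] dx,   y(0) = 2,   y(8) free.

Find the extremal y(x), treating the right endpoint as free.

The Lagrangian L = (1/2) (y')^2 + 4 y^2 gives
    ∂L/∂y = 8 y,   ∂L/∂y' = y'.
Euler-Lagrange: y'' − 8 y = 0.
With k = sqrt(8), the general solution is
    y(x) = A cosh(sqrt(8) x) + B sinh(sqrt(8) x).
Fixed left endpoint y(0) = 2 ⇒ A = 2.
The right endpoint x = 8 is free, so the natural (transversality) condition is ∂L/∂y' |_{x=8} = 0, i.e. y'(8) = 0.
Compute y'(x) = A k sinh(k x) + B k cosh(k x), so
    y'(8) = A k sinh(k·8) + B k cosh(k·8) = 0
    ⇒ B = −A tanh(k·8) = − 2 tanh(sqrt(8)·8).
Therefore the extremal is
    y(x) = 2 cosh(sqrt(8) x) − 2 tanh(sqrt(8)·8) sinh(sqrt(8) x).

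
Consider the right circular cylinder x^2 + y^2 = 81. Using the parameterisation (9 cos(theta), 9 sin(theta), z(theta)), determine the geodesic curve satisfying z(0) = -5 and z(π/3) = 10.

Parameterise the cylinder of radius R = 9 as
    r(θ) = (9 cos θ, 9 sin θ, z(θ)).
The arc-length element is
    ds = sqrt(81 + (dz/dθ)^2) dθ,
so the Lagrangian is L = sqrt(81 + z'^2).
L depends on z' only, not on z or θ, so ∂L/∂z = 0 and
    ∂L/∂z' = z' / sqrt(81 + z'^2).
The Euler-Lagrange equation gives
    d/dθ( z' / sqrt(81 + z'^2) ) = 0,
so z' is constant. Integrating once:
    z(θ) = a θ + b,
a helix on the cylinder (a straight line when the cylinder is unrolled). The constants a, b are determined by the endpoint conditions.
With endpoint conditions z(0) = -5 and z(π/3) = 10: from z(0) = b we get b = -5, and a·π/3 + -5 = 10 gives a = 45/π, so
    z(θ) = (45/π) θ − 5.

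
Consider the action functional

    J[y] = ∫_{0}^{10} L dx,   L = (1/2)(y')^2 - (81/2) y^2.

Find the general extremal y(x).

The Lagrangian is L = (1/2)(y')^2 - (81/2) y^2.
∂L/∂y = -81y.
∂L/∂y' = y'.
The Euler-Lagrange equation d/dx(∂L/∂y') − ∂L/∂y = 0 becomes:
    y'' + 81 y = 0
General solution: y(x) = A sin(9x) + B cos(9x), where A and B are arbitrary constants fixed by the endpoint conditions.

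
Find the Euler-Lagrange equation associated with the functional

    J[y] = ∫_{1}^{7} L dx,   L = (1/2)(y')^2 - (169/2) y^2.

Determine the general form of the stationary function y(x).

The Lagrangian is L = (1/2)(y')^2 - (169/2) y^2.
∂L/∂y = -169y.
∂L/∂y' = y'.
The Euler-Lagrange equation d/dx(∂L/∂y') − ∂L/∂y = 0 becomes:
    y'' + 169 y = 0
General solution: y(x) = A sin(13x) + B cos(13x), where A and B are arbitrary constants fixed by the endpoint conditions.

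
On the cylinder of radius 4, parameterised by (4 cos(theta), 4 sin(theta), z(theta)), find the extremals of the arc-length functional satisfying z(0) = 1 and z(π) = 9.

Parameterise the cylinder of radius R = 4 as
    r(θ) = (4 cos θ, 4 sin θ, z(θ)).
The arc-length element is
    ds = sqrt(16 + (dz/dθ)^2) dθ,
so the Lagrangian is L = sqrt(16 + z'^2).
L depends on z' only, not on z or θ, so ∂L/∂z = 0 and
    ∂L/∂z' = z' / sqrt(16 + z'^2).
The Euler-Lagrange equation gives
    d/dθ( z' / sqrt(16 + z'^2) ) = 0,
so z' is constant. Integrating once:
    z(θ) = a θ + b,
a helix on the cylinder (a straight line when the cylinder is unrolled). The constants a, b are determined by the endpoint conditions.
With endpoint conditions z(0) = 1 and z(π) = 9: from z(0) = b we get b = 1, and a·π + 1 = 9 gives a = 8/π, so
    z(θ) = (8/π) θ + 1.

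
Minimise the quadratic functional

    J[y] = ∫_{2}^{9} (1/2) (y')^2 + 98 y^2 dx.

The Lagrangian is L = (1/2) (y')^2 + 98 y^2.
Compute ∂L/∂y = 196y, ∂L/∂y' = y'.
The Euler-Lagrange equation d/dx(∂L/∂y') − ∂L/∂y = 0 reduces to
    y'' − 196 y = 0.
Its general solution is
    y(x) = A e^(14x) + B e^(−14x),
with A, B fixed by the endpoint conditions.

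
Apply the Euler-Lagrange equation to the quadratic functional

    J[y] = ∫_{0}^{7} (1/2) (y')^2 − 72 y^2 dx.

The Lagrangian is L = (1/2) (y')^2 − 72 y^2.
Compute ∂L/∂y = -144y, ∂L/∂y' = y'.
The Euler-Lagrange equation d/dx(∂L/∂y') − ∂L/∂y = 0 reduces to
    y'' + 144 y = 0.
Its general solution is
    y(x) = A sin(12x) + B cos(12x),
with A, B fixed by the endpoint conditions.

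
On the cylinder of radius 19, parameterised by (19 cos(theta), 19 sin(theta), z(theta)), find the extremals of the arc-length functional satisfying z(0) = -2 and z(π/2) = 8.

Parameterise the cylinder of radius R = 19 as
    r(θ) = (19 cos θ, 19 sin θ, z(θ)).
The arc-length element is
    ds = sqrt(361 + (dz/dθ)^2) dθ,
so the Lagrangian is L = sqrt(361 + z'^2).
L depends on z' only, not on z or θ, so ∂L/∂z = 0 and
    ∂L/∂z' = z' / sqrt(361 + z'^2).
The Euler-Lagrange equation gives
    d/dθ( z' / sqrt(361 + z'^2) ) = 0,
so z' is constant. Integrating once:
    z(θ) = a θ + b,
a helix on the cylinder (a straight line when the cylinder is unrolled). The constants a, b are determined by the endpoint conditions.
With endpoint conditions z(0) = -2 and z(π/2) = 8: from z(0) = b we get b = -2, and a·π/2 + -2 = 8 gives a = 20/π, so
    z(θ) = (20/π) θ − 2.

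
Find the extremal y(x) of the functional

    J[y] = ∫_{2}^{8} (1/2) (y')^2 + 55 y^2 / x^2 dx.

The Lagrangian is L = (1/2) (y')^2 + 55 y^2 / x^2.
Compute ∂L/∂y = 110y/x^2, ∂L/∂y' = y'.
The Euler-Lagrange equation d/dx(∂L/∂y') − ∂L/∂y = 0 reduces to
    y'' − 110/x^2 · y = 0  (x > 0).
Its general solution is
    y(x) = A x^11 + B x^(-10),
with A, B fixed by the endpoint conditions.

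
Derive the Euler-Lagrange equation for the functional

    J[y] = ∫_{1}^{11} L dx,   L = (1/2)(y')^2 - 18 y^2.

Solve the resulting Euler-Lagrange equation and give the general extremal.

The Lagrangian is L = (1/2)(y')^2 - 18 y^2.
∂L/∂y = -36y.
∂L/∂y' = y'.
The Euler-Lagrange equation d/dx(∂L/∂y') − ∂L/∂y = 0 becomes:
    y'' + 36 y = 0
General solution: y(x) = A sin(6x) + B cos(6x), where A and B are arbitrary constants fixed by the endpoint conditions.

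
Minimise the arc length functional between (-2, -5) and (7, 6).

Arc-length functional: J[y] = ∫ sqrt(1 + (y')^2) dx.
Lagrangian L = sqrt(1 + (y')^2) has no explicit y dependence, so ∂L/∂y = 0 and the Euler-Lagrange equation gives
    d/dx( y' / sqrt(1 + (y')^2) ) = 0  ⇒  y' / sqrt(1 + (y')^2) = const.
Hence y' is constant, so y(x) is affine.
Fitting the endpoints (-2, -5) and (7, 6):
    slope m = (6 − (-5)) / (7 − (-2)) = 11/9,
    intercept c = (-5) − m·(-2) = -23/9.
Extremal: y(x) = (11/9) x - 23/9.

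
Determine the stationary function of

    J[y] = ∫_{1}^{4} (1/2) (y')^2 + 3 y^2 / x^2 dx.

The Lagrangian is L = (1/2) (y')^2 + 3 y^2 / x^2.
Compute ∂L/∂y = 6y/x^2, ∂L/∂y' = y'.
The Euler-Lagrange equation d/dx(∂L/∂y') − ∂L/∂y = 0 reduces to
    y'' − 6/x^2 · y = 0  (x > 0).
Its general solution is
    y(x) = A x^3 + B x^(-2),
with A, B fixed by the endpoint conditions.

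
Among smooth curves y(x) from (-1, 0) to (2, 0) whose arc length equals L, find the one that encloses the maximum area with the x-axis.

Set up the augmented Lagrangian using a multiplier λ for the length constraint:
    F(y, y') = y − λ sqrt(1 + y'^2).
F has no explicit x dependence, so the Beltrami identity yields a first integral
    F − y' ∂F/∂y' = C.
Compute ∂F/∂y' = −λ y' / sqrt(1 + y'^2). Then
    y − λ sqrt(1 + y'^2) + λ y'^2 / sqrt(1 + y'^2) = C
    ⇒  y − λ / sqrt(1 + y'^2) = C.
Solving for y' and integrating gives
    (x − a)^2 + (y − b)^2 = λ^2,
a circular arc of radius λ. The constants a, b are determined by the endpoint conditions y(-1) = y(2) = 0, and λ is fixed implicitly by the length constraint
    ∫_{-1}^{2} sqrt(1 + y'^2) dx = L.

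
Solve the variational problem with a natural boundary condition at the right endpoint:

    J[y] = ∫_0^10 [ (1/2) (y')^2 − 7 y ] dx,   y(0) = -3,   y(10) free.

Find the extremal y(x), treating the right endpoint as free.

The Lagrangian L = (1/2) (y')^2 − 7 y gives
    ∂L/∂y = −7,   ∂L/∂y' = y'.
Euler-Lagrange: d/dx(y') − (−7) = 0, i.e. y'' + 7 = 0, so
    y(x) = −(7/2) x^2 + C1 x + C2.
Fixed left endpoint y(0) = -3 ⇒ C2 = -3.
The right endpoint x = 10 is free, so the natural (transversality) condition is ∂L/∂y' |_{x=10} = 0, i.e. y'(10) = 0.
Compute y'(x) = −7 x + C1, so y'(10) = −70 + C1 = 0 ⇒ C1 = 70.
Therefore the extremal is
    y(x) = −(7/2) x^2 + 70 x − 3.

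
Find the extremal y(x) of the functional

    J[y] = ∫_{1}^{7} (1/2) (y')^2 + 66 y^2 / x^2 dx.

The Lagrangian is L = (1/2) (y')^2 + 66 y^2 / x^2.
Compute ∂L/∂y = 132y/x^2, ∂L/∂y' = y'.
The Euler-Lagrange equation d/dx(∂L/∂y') − ∂L/∂y = 0 reduces to
    y'' − 132/x^2 · y = 0  (x > 0).
Its general solution is
    y(x) = A x^12 + B x^(-11),
with A, B fixed by the endpoint conditions.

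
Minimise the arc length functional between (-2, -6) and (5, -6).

Arc-length functional: J[y] = ∫ sqrt(1 + (y')^2) dx.
Lagrangian L = sqrt(1 + (y')^2) has no explicit y dependence, so ∂L/∂y = 0 and the Euler-Lagrange equation gives
    d/dx( y' / sqrt(1 + (y')^2) ) = 0  ⇒  y' / sqrt(1 + (y')^2) = const.
Hence y' is constant, so y(x) is affine.
Fitting the endpoints (-2, -6) and (5, -6):
    slope m = ((-6) − (-6)) / (5 − (-2)) = 0,
    intercept c = (-6) − m·(-2) = -6.
Extremal: y(x) = -6.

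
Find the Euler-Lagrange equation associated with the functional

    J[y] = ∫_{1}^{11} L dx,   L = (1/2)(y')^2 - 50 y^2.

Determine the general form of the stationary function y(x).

The Lagrangian is L = (1/2)(y')^2 - 50 y^2.
∂L/∂y = -100y.
∂L/∂y' = y'.
The Euler-Lagrange equation d/dx(∂L/∂y') − ∂L/∂y = 0 becomes:
    y'' + 100 y = 0
General solution: y(x) = A sin(10x) + B cos(10x), where A and B are arbitrary constants fixed by the endpoint conditions.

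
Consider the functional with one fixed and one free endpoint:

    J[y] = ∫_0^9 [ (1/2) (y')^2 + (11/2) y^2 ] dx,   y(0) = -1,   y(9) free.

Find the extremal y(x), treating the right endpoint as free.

The Lagrangian L = (1/2) (y')^2 + (11/2) y^2 gives
    ∂L/∂y = 11 y,   ∂L/∂y' = y'.
Euler-Lagrange: y'' − 11 y = 0.
With k = sqrt(11), the general solution is
    y(x) = A cosh(sqrt(11) x) + B sinh(sqrt(11) x).
Fixed left endpoint y(0) = -1 ⇒ A = -1.
The right endpoint x = 9 is free, so the natural (transversality) condition is ∂L/∂y' |_{x=9} = 0, i.e. y'(9) = 0.
Compute y'(x) = A k sinh(k x) + B k cosh(k x), so
    y'(9) = A k sinh(k·9) + B k cosh(k·9) = 0
    ⇒ B = −A tanh(k·9) = tanh(sqrt(11)·9).
Therefore the extremal is
    y(x) = −cosh(sqrt(11) x) + tanh(sqrt(11)·9) sinh(sqrt(11) x).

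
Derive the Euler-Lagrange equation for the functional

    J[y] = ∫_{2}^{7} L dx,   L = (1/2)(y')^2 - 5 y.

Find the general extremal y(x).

The Lagrangian is L = (1/2)(y')^2 - 5 y.
∂L/∂y = -5.
∂L/∂y' = y'.
The Euler-Lagrange equation d/dx(∂L/∂y') − ∂L/∂y = 0 becomes:
    y'' + 5 = 0
General solution: y(x) = -(5/2) x^2 + A x + B, where A and B are arbitrary constants fixed by the endpoint conditions.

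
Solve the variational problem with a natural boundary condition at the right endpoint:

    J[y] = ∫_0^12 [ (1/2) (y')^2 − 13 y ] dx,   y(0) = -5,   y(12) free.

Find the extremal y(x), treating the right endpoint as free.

The Lagrangian L = (1/2) (y')^2 − 13 y gives
    ∂L/∂y = −13,   ∂L/∂y' = y'.
Euler-Lagrange: d/dx(y') − (−13) = 0, i.e. y'' + 13 = 0, so
    y(x) = −(13/2) x^2 + C1 x + C2.
Fixed left endpoint y(0) = -5 ⇒ C2 = -5.
The right endpoint x = 12 is free, so the natural (transversality) condition is ∂L/∂y' |_{x=12} = 0, i.e. y'(12) = 0.
Compute y'(x) = −13 x + C1, so y'(12) = −156 + C1 = 0 ⇒ C1 = 156.
Therefore the extremal is
    y(x) = −(13/2) x^2 + 156 x − 5.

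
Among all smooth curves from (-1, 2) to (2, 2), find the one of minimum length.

Arc-length functional: J[y] = ∫ sqrt(1 + (y')^2) dx.
Lagrangian L = sqrt(1 + (y')^2) has no explicit y dependence, so ∂L/∂y = 0 and the Euler-Lagrange equation gives
    d/dx( y' / sqrt(1 + (y')^2) ) = 0  ⇒  y' / sqrt(1 + (y')^2) = const.
Hence y' is constant, so y(x) is affine.
Fitting the endpoints (-1, 2) and (2, 2):
    slope m = (2 − 2) / (2 − (-1)) = 0,
    intercept c = 2 − m·(-1) = 2.
Extremal: y(x) = 2.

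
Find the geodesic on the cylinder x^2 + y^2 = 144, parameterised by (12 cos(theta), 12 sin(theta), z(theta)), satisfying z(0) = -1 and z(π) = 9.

Parameterise the cylinder of radius R = 12 as
    r(θ) = (12 cos θ, 12 sin θ, z(θ)).
The arc-length element is
    ds = sqrt(144 + (dz/dθ)^2) dθ,
so the Lagrangian is L = sqrt(144 + z'^2).
L depends on z' only, not on z or θ, so ∂L/∂z = 0 and
    ∂L/∂z' = z' / sqrt(144 + z'^2).
The Euler-Lagrange equation gives
    d/dθ( z' / sqrt(144 + z'^2) ) = 0,
so z' is constant. Integrating once:
    z(θ) = a θ + b,
a helix on the cylinder (a straight line when the cylinder is unrolled). The constants a, b are determined by the endpoint conditions.
With endpoint conditions z(0) = -1 and z(π) = 9: from z(0) = b we get b = -1, and a·π + -1 = 9 gives a = 10/π, so
    z(θ) = (10/π) θ − 1.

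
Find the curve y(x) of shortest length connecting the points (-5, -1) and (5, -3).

Arc-length functional: J[y] = ∫ sqrt(1 + (y')^2) dx.
Lagrangian L = sqrt(1 + (y')^2) has no explicit y dependence, so ∂L/∂y = 0 and the Euler-Lagrange equation gives
    d/dx( y' / sqrt(1 + (y')^2) ) = 0  ⇒  y' / sqrt(1 + (y')^2) = const.
Hence y' is constant, so y(x) is affine.
Fitting the endpoints (-5, -1) and (5, -3):
    slope m = ((-3) − (-1)) / (5 − (-5)) = -1/5,
    intercept c = (-1) − m·(-5) = -2.
Extremal: y(x) = (-1/5) x - 2.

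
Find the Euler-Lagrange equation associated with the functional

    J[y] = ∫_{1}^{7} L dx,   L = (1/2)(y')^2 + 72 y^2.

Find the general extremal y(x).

The Lagrangian is L = (1/2)(y')^2 + 72 y^2.
∂L/∂y = 144y.
∂L/∂y' = y'.
The Euler-Lagrange equation d/dx(∂L/∂y') − ∂L/∂y = 0 becomes:
    y'' - 144 y = 0
General solution: y(x) = A e^(12x) + B e^(-12x), where A and B are arbitrary constants fixed by the endpoint conditions.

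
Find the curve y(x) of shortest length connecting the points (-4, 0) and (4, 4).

Arc-length functional: J[y] = ∫ sqrt(1 + (y')^2) dx.
Lagrangian L = sqrt(1 + (y')^2) has no explicit y dependence, so ∂L/∂y = 0 and the Euler-Lagrange equation gives
    d/dx( y' / sqrt(1 + (y')^2) ) = 0  ⇒  y' / sqrt(1 + (y')^2) = const.
Hence y' is constant, so y(x) is affine.
Fitting the endpoints (-4, 0) and (4, 4):
    slope m = (4 − 0) / (4 − (-4)) = 1/2,
    intercept c = 0 − m·(-4) = 2.
Extremal: y(x) = (1/2) x + 2.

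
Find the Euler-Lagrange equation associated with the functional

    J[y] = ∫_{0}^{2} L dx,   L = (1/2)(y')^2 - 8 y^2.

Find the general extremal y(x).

The Lagrangian is L = (1/2)(y')^2 - 8 y^2.
∂L/∂y = -16y.
∂L/∂y' = y'.
The Euler-Lagrange equation d/dx(∂L/∂y') − ∂L/∂y = 0 becomes:
    y'' + 16 y = 0
General solution: y(x) = A sin(4x) + B cos(4x), where A and B are arbitrary constants fixed by the endpoint conditions.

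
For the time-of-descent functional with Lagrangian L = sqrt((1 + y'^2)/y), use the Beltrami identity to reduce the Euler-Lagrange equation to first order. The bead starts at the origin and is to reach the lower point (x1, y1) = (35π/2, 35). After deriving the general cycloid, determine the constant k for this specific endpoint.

The Lagrangian L = sqrt((1 + y'^2) / y) has no explicit x dependence, so the Beltrami identity applies:
    L − y' ∂L/∂y' = C.
Compute ∂L/∂y' = y' / sqrt(y (1 + y'^2)).
Substitute:
    sqrt((1 + y'^2)/y) − y'·y' / sqrt(y (1 + y'^2))
    = (1 + y'^2) / sqrt(y (1 + y'^2)) − y'^2 / sqrt(y (1 + y'^2))
    = 1 / sqrt(y (1 + y'^2)) = C.
Squaring and rearranging gives the first integral
    y (1 + y'^2) = 1/C^2 =: k   (constant).
Solving this first-order ODE by the substitution
    y = (k/2)(1 − cos θ)
yields the cycloid parameterisation
    x(θ) = (k/2)(θ − sin θ),   y(θ) = (k/2)(1 − cos θ).
The constant k is fixed by the endpoint condition.
Now fit the given lower endpoint (x1, y1) = (35π/2, 35). At the bottom of the first arch (θ = π), the parametric equations give
    y(π) = (k/2)(1 − cos π) = k,
    x(π) = (k/2)(π − sin π) = kπ/2.
Matching y(π) = 35 gives k = 35, consistent with x(π) = 35π/2. Therefore the specific cycloid is
    x(θ) = (35/2)(θ − sin θ),   y(θ) = (35/2)(1 − cos θ).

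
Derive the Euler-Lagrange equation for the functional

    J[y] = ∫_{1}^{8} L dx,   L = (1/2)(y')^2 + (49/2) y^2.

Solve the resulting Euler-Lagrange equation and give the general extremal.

The Lagrangian is L = (1/2)(y')^2 + (49/2) y^2.
∂L/∂y = 49y.
∂L/∂y' = y'.
The Euler-Lagrange equation d/dx(∂L/∂y') − ∂L/∂y = 0 becomes:
    y'' - 49 y = 0
General solution: y(x) = A e^(7x) + B e^(-7x), where A and B are arbitrary constants fixed by the endpoint conditions.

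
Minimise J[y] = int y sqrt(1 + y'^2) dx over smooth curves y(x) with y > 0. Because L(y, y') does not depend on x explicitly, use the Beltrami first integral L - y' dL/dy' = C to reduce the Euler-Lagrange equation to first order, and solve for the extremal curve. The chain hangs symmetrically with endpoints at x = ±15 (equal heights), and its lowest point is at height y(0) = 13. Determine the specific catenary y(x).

The Lagrangian L(y, y') = y sqrt(1 + y'^2) has no explicit x dependence, so the Beltrami identity applies:
    L − y' ∂L/∂y' = C.
Compute ∂L/∂y' = y · y' / sqrt(1 + y'^2). Then
    L − y' ∂L/∂y'
    = y sqrt(1 + y'^2) − y · y'^2 / sqrt(1 + y'^2)
    = y (1 + y'^2 − y'^2) / sqrt(1 + y'^2)
    = y / sqrt(1 + y'^2) = C.
Squaring gives y^2 = C^2 (1 + y'^2), i.e.
    y'^2 = y^2 / C^2 − 1.
Separating variables,
    dy / sqrt(y^2 − C^2) = dx / C,
and integrating gives arccosh(y / C) = (x − a)/C, so
    y(x) = C cosh((x − a)/C),
the catenary. The constants C and a are fixed by the two endpoint conditions (and, for the hanging-chain problem, the length constraint selects C).
Now fit the given data. The endpoints x = ±15 are symmetric at equal height, so the catenary is even about its minimum: a = 0 and y(x) = C cosh(x/C). The lowest point is y(0) = C cosh(0) = C, and we are told y(0) = 13, so C = 13. Therefore
    y(x) = 13 cosh(x/13),
and at the endpoints
    y(±15) = 13 cosh(15/13).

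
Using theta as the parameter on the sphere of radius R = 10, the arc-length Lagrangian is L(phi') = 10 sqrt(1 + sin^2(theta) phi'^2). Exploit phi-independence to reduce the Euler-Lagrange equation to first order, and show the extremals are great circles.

On the sphere of radius R = 10 with spherical coordinates (θ, φ), the induced metric is
    ds^2 = 100(dθ^2 + sin^2(θ) dφ^2).
Parameterise by θ; the arc-length functional is
    J[φ] = ∫ 10 sqrt(1 + sin^2(θ) (dφ/dθ)^2) dθ,
so L = 10 sqrt(1 + sin^2(θ) φ'^2). Compute
    ∂L/∂φ = 0  (L has no explicit φ dependence),
    ∂L/∂φ' = 10 sin^2(θ) φ' / sqrt(1 + sin^2(θ) φ'^2).
Since ∂L/∂φ = 0, the Euler-Lagrange equation
    d/dθ(∂L/∂φ') − ∂L/∂φ = 0
reduces to d/dθ(∂L/∂φ') = 0, i.e. the momentum conjugate to φ is conserved:
    10 sin^2(θ) φ' / sqrt(1 + sin^2(θ) φ'^2) = C.
The overall factor of 10 is constant, so dividing through gives Clairaut's relation sin^2(θ) φ' / sqrt(1 + sin^2(θ) φ'^2) = C' (with C' = C/10). Solving for φ' and integrating gives the great-circle family
    cot(θ) = A cos(φ − φ_0),
i.e. the intersection of the sphere with a plane through the origin. The two constants A and φ_0 (equivalently C and one phase) are fixed by the two endpoint conditions.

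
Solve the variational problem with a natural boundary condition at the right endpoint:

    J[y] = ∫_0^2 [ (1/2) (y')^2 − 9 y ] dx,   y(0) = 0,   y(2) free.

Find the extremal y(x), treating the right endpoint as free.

The Lagrangian L = (1/2) (y')^2 − 9 y gives
    ∂L/∂y = −9,   ∂L/∂y' = y'.
Euler-Lagrange: d/dx(y') − (−9) = 0, i.e. y'' + 9 = 0, so
    y(x) = −(9/2) x^2 + C1 x + C2.
Fixed left endpoint y(0) = 0 ⇒ C2 = 0.
The right endpoint x = 2 is free, so the natural (transversality) condition is ∂L/∂y' |_{x=2} = 0, i.e. y'(2) = 0.
Compute y'(x) = −9 x + C1, so y'(2) = −18 + C1 = 0 ⇒ C1 = 18.
Therefore the extremal is
    y(x) = −(9/2) x^2 + 18 x.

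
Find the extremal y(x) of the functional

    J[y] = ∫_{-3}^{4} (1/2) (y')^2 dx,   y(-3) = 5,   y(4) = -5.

The Lagrangian is L = (1/2) (y')^2.
Compute ∂L/∂y = 0, ∂L/∂y' = y'.
The Euler-Lagrange equation d/dx(∂L/∂y') − ∂L/∂y = 0 reduces to
    y'' = 0.
Its general solution is
    y(x) = A x + B,
with A, B fixed by the endpoint conditions.
Applying the endpoint conditions y(-3) = 5 and y(4) = -5: solve A·-3 + B = 5 and A·4 + B = -5. Subtracting gives A(4 − -3) = -5 − 5, so A = -10/7, and B = 5 − A·-3 = 5/7. Therefore
    y(x) = (-10/7) x + 5/7.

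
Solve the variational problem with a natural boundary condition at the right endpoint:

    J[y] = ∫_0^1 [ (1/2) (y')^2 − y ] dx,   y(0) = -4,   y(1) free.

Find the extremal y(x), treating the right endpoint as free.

The Lagrangian L = (1/2) (y')^2 − y gives
    ∂L/∂y = −1,   ∂L/∂y' = y'.
Euler-Lagrange: d/dx(y') − (−1) = 0, i.e. y'' + 1 = 0, so
    y(x) = −(1/2) x^2 + C1 x + C2.
Fixed left endpoint y(0) = -4 ⇒ C2 = -4.
The right endpoint x = 1 is free, so the natural (transversality) condition is ∂L/∂y' |_{x=1} = 0, i.e. y'(1) = 0.
Compute y'(x) = −1 x + C1, so y'(1) = −1 + C1 = 0 ⇒ C1 = 1.
Therefore the extremal is
    y(x) = −x^2/2 + x − 4.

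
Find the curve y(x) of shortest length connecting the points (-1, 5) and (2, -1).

Arc-length functional: J[y] = ∫ sqrt(1 + (y')^2) dx.
Lagrangian L = sqrt(1 + (y')^2) has no explicit y dependence, so ∂L/∂y = 0 and the Euler-Lagrange equation gives
    d/dx( y' / sqrt(1 + (y')^2) ) = 0  ⇒  y' / sqrt(1 + (y')^2) = const.
Hence y' is constant, so y(x) is affine.
Fitting the endpoints (-1, 5) and (2, -1):
    slope m = ((-1) − 5) / (2 − (-1)) = -2,
    intercept c = 5 − m·(-1) = 3.
Extremal: y(x) = -2 x + 3.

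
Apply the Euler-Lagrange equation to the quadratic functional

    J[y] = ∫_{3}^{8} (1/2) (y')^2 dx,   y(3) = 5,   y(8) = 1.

The Lagrangian is L = (1/2) (y')^2.
Compute ∂L/∂y = 0, ∂L/∂y' = y'.
The Euler-Lagrange equation d/dx(∂L/∂y') − ∂L/∂y = 0 reduces to
    y'' = 0.
Its general solution is
    y(x) = A x + B,
with A, B fixed by the endpoint conditions.
Applying the endpoint conditions y(3) = 5 and y(8) = 1: solve A·3 + B = 5 and A·8 + B = 1. Subtracting gives A(8 − 3) = 1 − 5, so A = -4/5, and B = 5 − A·3 = 37/5. Therefore
    y(x) = (-4/5) x + 37/5.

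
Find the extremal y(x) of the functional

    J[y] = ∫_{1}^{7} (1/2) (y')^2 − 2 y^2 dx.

The Lagrangian is L = (1/2) (y')^2 − 2 y^2.
Compute ∂L/∂y = -4y, ∂L/∂y' = y'.
The Euler-Lagrange equation d/dx(∂L/∂y') − ∂L/∂y = 0 reduces to
    y'' + 4 y = 0.
Its general solution is
    y(x) = A sin(2x) + B cos(2x),
with A, B fixed by the endpoint conditions.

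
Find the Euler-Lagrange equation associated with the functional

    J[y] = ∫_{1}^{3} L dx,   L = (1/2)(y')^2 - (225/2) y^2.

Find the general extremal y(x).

The Lagrangian is L = (1/2)(y')^2 - (225/2) y^2.
∂L/∂y = -225y.
∂L/∂y' = y'.
The Euler-Lagrange equation d/dx(∂L/∂y') − ∂L/∂y = 0 becomes:
    y'' + 225 y = 0
General solution: y(x) = A sin(15x) + B cos(15x), where A and B are arbitrary constants fixed by the endpoint conditions.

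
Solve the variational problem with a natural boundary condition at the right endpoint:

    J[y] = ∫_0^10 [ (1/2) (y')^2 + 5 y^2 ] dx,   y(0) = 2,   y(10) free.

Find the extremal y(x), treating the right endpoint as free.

The Lagrangian L = (1/2) (y')^2 + 5 y^2 gives
    ∂L/∂y = 10 y,   ∂L/∂y' = y'.
Euler-Lagrange: y'' − 10 y = 0.
With k = sqrt(10), the general solution is
    y(x) = A cosh(sqrt(10) x) + B sinh(sqrt(10) x).
Fixed left endpoint y(0) = 2 ⇒ A = 2.
The right endpoint x = 10 is free, so the natural (transversality) condition is ∂L/∂y' |_{x=10} = 0, i.e. y'(10) = 0.
Compute y'(x) = A k sinh(k x) + B k cosh(k x), so
    y'(10) = A k sinh(k·10) + B k cosh(k·10) = 0
    ⇒ B = −A tanh(k·10) = − 2 tanh(sqrt(10)·10).
Therefore the extremal is
    y(x) = 2 cosh(sqrt(10) x) − 2 tanh(sqrt(10)·10) sinh(sqrt(10) x).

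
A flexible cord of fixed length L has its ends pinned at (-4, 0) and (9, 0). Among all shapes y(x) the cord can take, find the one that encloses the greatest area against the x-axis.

Set up the augmented Lagrangian using a multiplier λ for the length constraint:
    F(y, y') = y − λ sqrt(1 + y'^2).
F has no explicit x dependence, so the Beltrami identity yields a first integral
    F − y' ∂F/∂y' = C.
Compute ∂F/∂y' = −λ y' / sqrt(1 + y'^2). Then
    y − λ sqrt(1 + y'^2) + λ y'^2 / sqrt(1 + y'^2) = C
    ⇒  y − λ / sqrt(1 + y'^2) = C.
Solving for y' and integrating gives
    (x − a)^2 + (y − b)^2 = λ^2,
a circular arc of radius λ. The constants a, b are determined by the endpoint conditions y(-4) = y(9) = 0, and λ is fixed implicitly by the length constraint
    ∫_{-4}^{9} sqrt(1 + y'^2) dx = L.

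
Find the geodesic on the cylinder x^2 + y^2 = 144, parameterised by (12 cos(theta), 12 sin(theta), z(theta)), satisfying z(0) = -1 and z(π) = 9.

Parameterise the cylinder of radius R = 12 as
    r(θ) = (12 cos θ, 12 sin θ, z(θ)).
The arc-length element is
    ds = sqrt(144 + (dz/dθ)^2) dθ,
so the Lagrangian is L = sqrt(144 + z'^2).
L depends on z' only, not on z or θ, so ∂L/∂z = 0 and
    ∂L/∂z' = z' / sqrt(144 + z'^2).
The Euler-Lagrange equation gives
    d/dθ( z' / sqrt(144 + z'^2) ) = 0,
so z' is constant. Integrating once:
    z(θ) = a θ + b,
a helix on the cylinder (a straight line when the cylinder is unrolled). The constants a, b are determined by the endpoint conditions.
With endpoint conditions z(0) = -1 and z(π) = 9: from z(0) = b we get b = -1, and a·π + -1 = 9 gives a = 10/π, so
    z(θ) = (10/π) θ − 1.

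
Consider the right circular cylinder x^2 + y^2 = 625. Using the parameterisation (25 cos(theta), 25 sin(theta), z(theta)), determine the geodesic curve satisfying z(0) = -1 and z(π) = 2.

Parameterise the cylinder of radius R = 25 as
    r(θ) = (25 cos θ, 25 sin θ, z(θ)).
The arc-length element is
    ds = sqrt(625 + (dz/dθ)^2) dθ,
so the Lagrangian is L = sqrt(625 + z'^2).
L depends on z' only, not on z or θ, so ∂L/∂z = 0 and
    ∂L/∂z' = z' / sqrt(625 + z'^2).
The Euler-Lagrange equation gives
    d/dθ( z' / sqrt(625 + z'^2) ) = 0,
so z' is constant. Integrating once:
    z(θ) = a θ + b,
a helix on the cylinder (a straight line when the cylinder is unrolled). The constants a, b are determined by the endpoint conditions.
With endpoint conditions z(0) = -1 and z(π) = 2: from z(0) = b we get b = -1, and a·π + -1 = 2 gives a = 3/π, so
    z(θ) = (3/π) θ − 1.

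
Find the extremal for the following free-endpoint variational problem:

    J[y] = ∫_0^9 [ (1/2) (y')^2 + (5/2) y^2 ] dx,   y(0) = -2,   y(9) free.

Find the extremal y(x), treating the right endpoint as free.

The Lagrangian L = (1/2) (y')^2 + (5/2) y^2 gives
    ∂L/∂y = 5 y,   ∂L/∂y' = y'.
Euler-Lagrange: y'' − 5 y = 0.
With k = sqrt(5), the general solution is
    y(x) = A cosh(sqrt(5) x) + B sinh(sqrt(5) x).
Fixed left endpoint y(0) = -2 ⇒ A = -2.
The right endpoint x = 9 is free, so the natural (transversality) condition is ∂L/∂y' |_{x=9} = 0, i.e. y'(9) = 0.
Compute y'(x) = A k sinh(k x) + B k cosh(k x), so
    y'(9) = A k sinh(k·9) + B k cosh(k·9) = 0
    ⇒ B = −A tanh(k·9) = 2 tanh(sqrt(5)·9).
Therefore the extremal is
    y(x) = −2 cosh(sqrt(5) x) + 2 tanh(sqrt(5)·9) sinh(sqrt(5) x).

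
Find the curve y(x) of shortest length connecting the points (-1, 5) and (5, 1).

Arc-length functional: J[y] = ∫ sqrt(1 + (y')^2) dx.
Lagrangian L = sqrt(1 + (y')^2) has no explicit y dependence, so ∂L/∂y = 0 and the Euler-Lagrange equation gives
    d/dx( y' / sqrt(1 + (y')^2) ) = 0  ⇒  y' / sqrt(1 + (y')^2) = const.
Hence y' is constant, so y(x) is affine.
Fitting the endpoints (-1, 5) and (5, 1):
    slope m = (1 − 5) / (5 − (-1)) = -2/3,
    intercept c = 5 − m·(-1) = 13/3.
Extremal: y(x) = (-2/3) x + 13/3.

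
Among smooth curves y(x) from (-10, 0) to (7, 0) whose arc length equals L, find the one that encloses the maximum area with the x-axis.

Set up the augmented Lagrangian using a multiplier λ for the length constraint:
    F(y, y') = y − λ sqrt(1 + y'^2).
F has no explicit x dependence, so the Beltrami identity yields a first integral
    F − y' ∂F/∂y' = C.
Compute ∂F/∂y' = −λ y' / sqrt(1 + y'^2). Then
    y − λ sqrt(1 + y'^2) + λ y'^2 / sqrt(1 + y'^2) = C
    ⇒  y − λ / sqrt(1 + y'^2) = C.
Solving for y' and integrating gives
    (x − a)^2 + (y − b)^2 = λ^2,
a circular arc of radius λ. The constants a, b are determined by the endpoint conditions y(-10) = y(7) = 0, and λ is fixed implicitly by the length constraint
    ∫_{-10}^{7} sqrt(1 + y'^2) dx = L.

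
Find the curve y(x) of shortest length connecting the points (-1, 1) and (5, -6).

Arc-length functional: J[y] = ∫ sqrt(1 + (y')^2) dx.
Lagrangian L = sqrt(1 + (y')^2) has no explicit y dependence, so ∂L/∂y = 0 and the Euler-Lagrange equation gives
    d/dx( y' / sqrt(1 + (y')^2) ) = 0  ⇒  y' / sqrt(1 + (y')^2) = const.
Hence y' is constant, so y(x) is affine.
Fitting the endpoints (-1, 1) and (5, -6):
    slope m = ((-6) − 1) / (5 − (-1)) = -7/6,
    intercept c = 1 − m·(-1) = -1/6.
Extremal: y(x) = (-7/6) x - 1/6.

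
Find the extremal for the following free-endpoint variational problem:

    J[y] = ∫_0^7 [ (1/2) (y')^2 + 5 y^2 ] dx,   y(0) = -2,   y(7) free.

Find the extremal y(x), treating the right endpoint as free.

The Lagrangian L = (1/2) (y')^2 + 5 y^2 gives
    ∂L/∂y = 10 y,   ∂L/∂y' = y'.
Euler-Lagrange: y'' − 10 y = 0.
With k = sqrt(10), the general solution is
    y(x) = A cosh(sqrt(10) x) + B sinh(sqrt(10) x).
Fixed left endpoint y(0) = -2 ⇒ A = -2.
The right endpoint x = 7 is free, so the natural (transversality) condition is ∂L/∂y' |_{x=7} = 0, i.e. y'(7) = 0.
Compute y'(x) = A k sinh(k x) + B k cosh(k x), so
    y'(7) = A k sinh(k·7) + B k cosh(k·7) = 0
    ⇒ B = −A tanh(k·7) = 2 tanh(sqrt(10)·7).
Therefore the extremal is
    y(x) = −2 cosh(sqrt(10) x) + 2 tanh(sqrt(10)·7) sinh(sqrt(10) x).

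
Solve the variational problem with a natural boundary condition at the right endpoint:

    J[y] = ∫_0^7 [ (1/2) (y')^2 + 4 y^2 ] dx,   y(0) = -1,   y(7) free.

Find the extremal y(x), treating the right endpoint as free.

The Lagrangian L = (1/2) (y')^2 + 4 y^2 gives
    ∂L/∂y = 8 y,   ∂L/∂y' = y'.
Euler-Lagrange: y'' − 8 y = 0.
With k = sqrt(8), the general solution is
    y(x) = A cosh(sqrt(8) x) + B sinh(sqrt(8) x).
Fixed left endpoint y(0) = -1 ⇒ A = -1.
The right endpoint x = 7 is free, so the natural (transversality) condition is ∂L/∂y' |_{x=7} = 0, i.e. y'(7) = 0.
Compute y'(x) = A k sinh(k x) + B k cosh(k x), so
    y'(7) = A k sinh(k·7) + B k cosh(k·7) = 0
    ⇒ B = −A tanh(k·7) = tanh(sqrt(8)·7).
Therefore the extremal is
    y(x) = −cosh(sqrt(8) x) + tanh(sqrt(8)·7) sinh(sqrt(8) x).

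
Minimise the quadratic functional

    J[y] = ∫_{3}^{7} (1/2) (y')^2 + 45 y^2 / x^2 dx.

The Lagrangian is L = (1/2) (y')^2 + 45 y^2 / x^2.
Compute ∂L/∂y = 90y/x^2, ∂L/∂y' = y'.
The Euler-Lagrange equation d/dx(∂L/∂y') − ∂L/∂y = 0 reduces to
    y'' − 90/x^2 · y = 0  (x > 0).
Its general solution is
    y(x) = A x^10 + B x^(-9),
with A, B fixed by the endpoint conditions.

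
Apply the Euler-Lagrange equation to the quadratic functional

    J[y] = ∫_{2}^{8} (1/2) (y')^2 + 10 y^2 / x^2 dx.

The Lagrangian is L = (1/2) (y')^2 + 10 y^2 / x^2.
Compute ∂L/∂y = 20y/x^2, ∂L/∂y' = y'.
The Euler-Lagrange equation d/dx(∂L/∂y') − ∂L/∂y = 0 reduces to
    y'' − 20/x^2 · y = 0  (x > 0).
Its general solution is
    y(x) = A x^5 + B x^(-4),
with A, B fixed by the endpoint conditions.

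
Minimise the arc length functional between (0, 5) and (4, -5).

Arc-length functional: J[y] = ∫ sqrt(1 + (y')^2) dx.
Lagrangian L = sqrt(1 + (y')^2) has no explicit y dependence, so ∂L/∂y = 0 and the Euler-Lagrange equation gives
    d/dx( y' / sqrt(1 + (y')^2) ) = 0  ⇒  y' / sqrt(1 + (y')^2) = const.
Hence y' is constant, so y(x) is affine.
Fitting the endpoints (0, 5) and (4, -5):
    slope m = ((-5) − 5) / (4 − 0) = -5/2,
    intercept c = 5 − m·0 = 5.
Extremal: y(x) = (-5/2) x + 5.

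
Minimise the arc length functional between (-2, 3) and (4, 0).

Arc-length functional: J[y] = ∫ sqrt(1 + (y')^2) dx.
Lagrangian L = sqrt(1 + (y')^2) has no explicit y dependence, so ∂L/∂y = 0 and the Euler-Lagrange equation gives
    d/dx( y' / sqrt(1 + (y')^2) ) = 0  ⇒  y' / sqrt(1 + (y')^2) = const.
Hence y' is constant, so y(x) is affine.
Fitting the endpoints (-2, 3) and (4, 0):
    slope m = (0 − 3) / (4 − (-2)) = -1/2,
    intercept c = 3 − m·(-2) = 2.
Extremal: y(x) = (-1/2) x + 2.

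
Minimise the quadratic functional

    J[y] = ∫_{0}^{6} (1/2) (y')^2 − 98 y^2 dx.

The Lagrangian is L = (1/2) (y')^2 − 98 y^2.
Compute ∂L/∂y = -196y, ∂L/∂y' = y'.
The Euler-Lagrange equation d/dx(∂L/∂y') − ∂L/∂y = 0 reduces to
    y'' + 196 y = 0.
Its general solution is
    y(x) = A sin(14x) + B cos(14x),
with A, B fixed by the endpoint conditions.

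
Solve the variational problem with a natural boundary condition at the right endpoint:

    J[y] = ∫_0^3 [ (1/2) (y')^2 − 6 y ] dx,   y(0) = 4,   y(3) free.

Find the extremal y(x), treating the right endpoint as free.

The Lagrangian L = (1/2) (y')^2 − 6 y gives
    ∂L/∂y = −6,   ∂L/∂y' = y'.
Euler-Lagrange: d/dx(y') − (−6) = 0, i.e. y'' + 6 = 0, so
    y(x) = −(6/2) x^2 + C1 x + C2.
Fixed left endpoint y(0) = 4 ⇒ C2 = 4.
The right endpoint x = 3 is free, so the natural (transversality) condition is ∂L/∂y' |_{x=3} = 0, i.e. y'(3) = 0.
Compute y'(x) = −6 x + C1, so y'(3) = −18 + C1 = 0 ⇒ C1 = 18.
Therefore the extremal is
    y(x) = −3 x^2 + 18 x + 4.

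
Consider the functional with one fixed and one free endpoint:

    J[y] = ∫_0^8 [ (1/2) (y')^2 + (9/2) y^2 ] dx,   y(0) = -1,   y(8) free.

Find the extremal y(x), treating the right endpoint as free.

The Lagrangian L = (1/2) (y')^2 + (9/2) y^2 gives
    ∂L/∂y = 9 y,   ∂L/∂y' = y'.
Euler-Lagrange: y'' − 9 y = 0.
With k = 3, the general solution is
    y(x) = A cosh(3 x) + B sinh(3 x).
Fixed left endpoint y(0) = -1 ⇒ A = -1.
The right endpoint x = 8 is free, so the natural (transversality) condition is ∂L/∂y' |_{x=8} = 0, i.e. y'(8) = 0.
Compute y'(x) = A k sinh(k x) + B k cosh(k x), so
    y'(8) = A k sinh(k·8) + B k cosh(k·8) = 0
    ⇒ B = −A tanh(k·8) = tanh(3·8).
Therefore the extremal is
    y(x) = −cosh(3 x) + tanh(3·8) sinh(3 x).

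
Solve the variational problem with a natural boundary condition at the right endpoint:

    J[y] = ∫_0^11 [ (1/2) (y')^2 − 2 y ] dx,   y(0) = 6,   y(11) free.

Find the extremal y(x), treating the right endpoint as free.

The Lagrangian L = (1/2) (y')^2 − 2 y gives
    ∂L/∂y = −2,   ∂L/∂y' = y'.
Euler-Lagrange: d/dx(y') − (−2) = 0, i.e. y'' + 2 = 0, so
    y(x) = −(2/2) x^2 + C1 x + C2.
Fixed left endpoint y(0) = 6 ⇒ C2 = 6.
The right endpoint x = 11 is free, so the natural (transversality) condition is ∂L/∂y' |_{x=11} = 0, i.e. y'(11) = 0.
Compute y'(x) = −2 x + C1, so y'(11) = −22 + C1 = 0 ⇒ C1 = 22.
Therefore the extremal is
    y(x) = −x^2 + 22 x + 6.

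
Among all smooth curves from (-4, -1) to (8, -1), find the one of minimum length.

Arc-length functional: J[y] = ∫ sqrt(1 + (y')^2) dx.
Lagrangian L = sqrt(1 + (y')^2) has no explicit y dependence, so ∂L/∂y = 0 and the Euler-Lagrange equation gives
    d/dx( y' / sqrt(1 + (y')^2) ) = 0  ⇒  y' / sqrt(1 + (y')^2) = const.
Hence y' is constant, so y(x) is affine.
Fitting the endpoints (-4, -1) and (8, -1):
    slope m = ((-1) − (-1)) / (8 − (-4)) = 0,
    intercept c = (-1) − m·(-4) = -1.
Extremal: y(x) = -1.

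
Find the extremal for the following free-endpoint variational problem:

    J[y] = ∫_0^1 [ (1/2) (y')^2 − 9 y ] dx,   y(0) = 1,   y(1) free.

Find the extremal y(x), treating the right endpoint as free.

The Lagrangian L = (1/2) (y')^2 − 9 y gives
    ∂L/∂y = −9,   ∂L/∂y' = y'.
Euler-Lagrange: d/dx(y') − (−9) = 0, i.e. y'' + 9 = 0, so
    y(x) = −(9/2) x^2 + C1 x + C2.
Fixed left endpoint y(0) = 1 ⇒ C2 = 1.
The right endpoint x = 1 is free, so the natural (transversality) condition is ∂L/∂y' |_{x=1} = 0, i.e. y'(1) = 0.
Compute y'(x) = −9 x + C1, so y'(1) = −9 + C1 = 0 ⇒ C1 = 9.
Therefore the extremal is
    y(x) = −(9/2) x^2 + 9 x + 1.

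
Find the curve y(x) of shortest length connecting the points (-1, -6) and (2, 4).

Arc-length functional: J[y] = ∫ sqrt(1 + (y')^2) dx.
Lagrangian L = sqrt(1 + (y')^2) has no explicit y dependence, so ∂L/∂y = 0 and the Euler-Lagrange equation gives
    d/dx( y' / sqrt(1 + (y')^2) ) = 0  ⇒  y' / sqrt(1 + (y')^2) = const.
Hence y' is constant, so y(x) is affine.
Fitting the endpoints (-1, -6) and (2, 4):
    slope m = (4 − (-6)) / (2 − (-1)) = 10/3,
    intercept c = (-6) − m·(-1) = -8/3.
Extremal: y(x) = (10/3) x - 8/3.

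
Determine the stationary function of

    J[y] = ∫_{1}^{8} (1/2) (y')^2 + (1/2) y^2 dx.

The Lagrangian is L = (1/2) (y')^2 + (1/2) y^2.
Compute ∂L/∂y = y, ∂L/∂y' = y'.
The Euler-Lagrange equation d/dx(∂L/∂y') − ∂L/∂y = 0 reduces to
    y'' − y = 0.
Its general solution is
    y(x) = A e^x + B e^(−x),
with A, B fixed by the endpoint conditions.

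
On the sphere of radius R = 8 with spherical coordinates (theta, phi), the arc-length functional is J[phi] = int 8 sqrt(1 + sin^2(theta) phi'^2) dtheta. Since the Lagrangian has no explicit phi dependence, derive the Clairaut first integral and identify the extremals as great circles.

On the sphere of radius R = 8 with spherical coordinates (θ, φ), the induced metric is
    ds^2 = 64(dθ^2 + sin^2(θ) dφ^2).
Parameterise by θ; the arc-length functional is
    J[φ] = ∫ 8 sqrt(1 + sin^2(θ) (dφ/dθ)^2) dθ,
so L = 8 sqrt(1 + sin^2(θ) φ'^2). Compute
    ∂L/∂φ = 0  (L has no explicit φ dependence),
    ∂L/∂φ' = 8 sin^2(θ) φ' / sqrt(1 + sin^2(θ) φ'^2).
Since ∂L/∂φ = 0, the Euler-Lagrange equation
    d/dθ(∂L/∂φ') − ∂L/∂φ = 0
reduces to d/dθ(∂L/∂φ') = 0, i.e. the momentum conjugate to φ is conserved:
    8 sin^2(θ) φ' / sqrt(1 + sin^2(θ) φ'^2) = C.
The overall factor of 8 is constant, so dividing through gives Clairaut's relation sin^2(θ) φ' / sqrt(1 + sin^2(θ) φ'^2) = C' (with C' = C/8). Solving for φ' and integrating gives the great-circle family
    cot(θ) = A cos(φ − φ_0),
i.e. the intersection of the sphere with a plane through the origin. The two constants A and φ_0 (equivalently C and one phase) are fixed by the two endpoint conditions.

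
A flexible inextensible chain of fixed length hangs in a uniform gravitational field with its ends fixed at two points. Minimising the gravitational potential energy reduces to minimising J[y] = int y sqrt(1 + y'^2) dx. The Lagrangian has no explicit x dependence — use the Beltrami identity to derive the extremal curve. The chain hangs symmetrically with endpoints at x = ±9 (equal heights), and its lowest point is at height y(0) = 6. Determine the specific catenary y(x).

The Lagrangian L(y, y') = y sqrt(1 + y'^2) has no explicit x dependence, so the Beltrami identity applies:
    L − y' ∂L/∂y' = C.
Compute ∂L/∂y' = y · y' / sqrt(1 + y'^2). Then
    L − y' ∂L/∂y'
    = y sqrt(1 + y'^2) − y · y'^2 / sqrt(1 + y'^2)
    = y (1 + y'^2 − y'^2) / sqrt(1 + y'^2)
    = y / sqrt(1 + y'^2) = C.
Squaring gives y^2 = C^2 (1 + y'^2), i.e.
    y'^2 = y^2 / C^2 − 1.
Separating variables,
    dy / sqrt(y^2 − C^2) = dx / C,
and integrating gives arccosh(y / C) = (x − a)/C, so
    y(x) = C cosh((x − a)/C),
the catenary. The constants C and a are fixed by the two endpoint conditions (and, for the hanging-chain problem, the length constraint selects C).
Now fit the given data. The endpoints x = ±9 are symmetric at equal height, so the catenary is even about its minimum: a = 0 and y(x) = C cosh(x/C). The lowest point is y(0) = C cosh(0) = C, and we are told y(0) = 6, so C = 6. Therefore
    y(x) = 6 cosh(x/6),
and at the endpoints
    y(±9) = 6 cosh(9/6).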